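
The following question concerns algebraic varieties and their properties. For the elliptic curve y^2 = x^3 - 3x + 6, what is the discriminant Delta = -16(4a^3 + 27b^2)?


Compute each component:
4a^3 = 4*(-3)^3 = 4*(-27) = -108
27b^2 = 27*6^2 = 27*36 = 972
4a^3 + 27b^2 = -108 + 972 = 864
Delta = -16*864 = -13824

-13824


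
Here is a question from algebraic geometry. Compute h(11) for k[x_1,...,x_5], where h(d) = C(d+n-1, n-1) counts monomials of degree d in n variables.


The Hilbert function for the polynomial ring in 5 variables is:
h(d) = C(d+n-1, n-1)
h(11) = C(11+5-1, 5-1) = C(15, 4)
= 15! / (4! * 11!)
= 1365

1365


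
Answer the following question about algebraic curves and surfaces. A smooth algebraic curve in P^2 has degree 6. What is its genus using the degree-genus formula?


Using the genus formula for smooth plane curves:
g = (d-1)(d-2)/2
g = (6-1)(6-2)/2
g = 5*4/2
g = 20/2 = 10

10


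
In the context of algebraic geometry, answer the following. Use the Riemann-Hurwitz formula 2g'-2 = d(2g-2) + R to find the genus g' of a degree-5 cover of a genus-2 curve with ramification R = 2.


Riemann-Hurwitz formula: 2g' - 2 = d(2g - 2) + R
Given: d = 5, g = 2, R = 2
2g' - 2 = 5*(2*2 - 2) + 2
2g' - 2 = 5*2 + 2
2g' - 2 = 10 + 2 = 12
2g' = 14
g' = 7

7


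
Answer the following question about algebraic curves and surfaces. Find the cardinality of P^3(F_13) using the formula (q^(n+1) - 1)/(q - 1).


P^3(F_13) has (q^(n+1) - 1)/(q - 1) points.
= 13^3 + 13^2 + 13^1 + 13^0
= 2197 + 169 + 13 + 1
= 2380

2380


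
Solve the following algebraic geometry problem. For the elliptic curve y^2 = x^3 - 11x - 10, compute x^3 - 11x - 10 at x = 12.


Compute x^3 - 11x - 10 at x = 12:
x^3 = 12^3 = 1728
(-11)*x = (-11)*12 = -132
Sum: 1728 - 132 - 10 = 1586

1586


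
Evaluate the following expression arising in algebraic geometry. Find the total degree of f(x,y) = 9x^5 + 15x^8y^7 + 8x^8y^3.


Examine each term for its total degree (sum of exponents).
  Term '9x^5' has total degree 5+0 = 5.
  Term '15x^8y^7' has total degree 8+7 = 15.
  Term '8x^8y^3' has total degree 8+3 = 11.
The maximum total degree among all terms is 15.

15


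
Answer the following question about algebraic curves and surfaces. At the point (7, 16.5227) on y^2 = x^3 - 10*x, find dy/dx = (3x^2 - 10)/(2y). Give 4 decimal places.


Using implicit differentiation of y^2 = x^3 - 10*x:
2y * dy/dx = 3x^2 - 10
dy/dx = (3x^2 - 10)/(2y)
Numerator: 3*7^2 - 10 = 137
Denominator: 2*16.5227 = 33.0454
dy/dx = 137/33.0454 = 4.1458

4.1458


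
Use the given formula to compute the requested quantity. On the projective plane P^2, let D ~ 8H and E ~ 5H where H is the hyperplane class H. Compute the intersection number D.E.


Using bilinearity of the intersection pairing on the projective plane P^2:
(aH).(bH) = ab * (H.H)
We have H^2 = 1 (Bezout).
D.E = (8H).(5H) = 8*5*1
= 40*1
= 40

40


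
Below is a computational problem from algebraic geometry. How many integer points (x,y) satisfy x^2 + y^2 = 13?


Systematically check integer values of x where x^2 <= 13.
For each valid x, check if 13 - x^2 is a perfect square.
x=2: 13 - 4 = 9, sqrt = 3 (valid)
x=3: 13 - 9 = 4, sqrt = 2 (valid)
Total integer solutions found: 8

8


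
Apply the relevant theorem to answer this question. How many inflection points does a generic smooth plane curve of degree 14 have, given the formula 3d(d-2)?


For a general smooth plane curve C of degree d, the inflection points are
the intersection of C with its Hessian curve, which has degree 3(d-2).
By Bezout, the total intersection number is d * 3(d-2) = 14 * 36 = 504.
For a general curve every flex is ordinary, so each contributes
multiplicity 1 to C·Hess(C), and the number of distinct inflection
points is 3d(d-2).
Inflection points = 3*14*(14-2) = 3*14*12 = 504

504


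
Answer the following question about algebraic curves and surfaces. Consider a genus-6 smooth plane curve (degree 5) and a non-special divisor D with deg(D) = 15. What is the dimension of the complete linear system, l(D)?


First, compute the genus of a smooth plane curve of degree 5:
g = (d-1)(d-2)/2 = (5-1)(5-2)/2 = 6
For a non-special divisor D (i.e., h^1(D) = 0), Riemann-Roch gives:
l(D) = deg(D) - g + 1
Since deg(D) = 15 >= 2g - 1 = 11, D is non-special.
l(D) = 15 - 6 + 1 = 10

10


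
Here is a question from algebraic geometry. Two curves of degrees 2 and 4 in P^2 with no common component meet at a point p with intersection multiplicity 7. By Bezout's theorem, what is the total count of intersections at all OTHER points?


By Bezout's theorem, the total intersection number is d1 * d2.
Total = 2 * 4 = 8
Intersection multiplicity at p = 7
Remaining intersections = 8 - 7 = 1

1


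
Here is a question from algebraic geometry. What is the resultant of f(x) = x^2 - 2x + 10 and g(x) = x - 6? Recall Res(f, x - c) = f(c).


For Res(f, x - c), we evaluate f at x = c.
f(6) = 6^2 - 2*6 + 10
= 36 - 12 + 10
= 24 + 10 = 34
Res(f, g) = 34

34


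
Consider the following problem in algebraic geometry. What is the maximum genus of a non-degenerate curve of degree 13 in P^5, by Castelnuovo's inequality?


Castelnuovo's bound: write d - 1 = m(r-1) + epsilon with 0 <= epsilon < r-1.
d - 1 = 13 - 1 = 12
r - 1 = 5 - 1 = 4
12 = 3*4 + 0, so m = 3, epsilon = 0
pi(d, r) = m(m-1)(r-1)/2 + m*epsilon
= 3*2*4/2 + 3*0
= 24/2 + 0
= 12 + 0 = 12

12


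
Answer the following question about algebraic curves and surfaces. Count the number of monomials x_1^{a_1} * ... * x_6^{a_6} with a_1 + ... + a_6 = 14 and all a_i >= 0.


The number of degree-14 monomials in 6 variables is C(d+n-1, n-1).
= C(14+6-1, 6-1) = C(19, 5)
= 11628

11628


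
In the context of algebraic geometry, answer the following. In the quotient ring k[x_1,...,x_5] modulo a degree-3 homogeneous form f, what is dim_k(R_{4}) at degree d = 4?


For R = k[x_1,...,x_n]/(f) with f homogeneous of degree e:
The Hilbert series is (1 - t^e)/(1 - t)^n.
So h(d) = C(d+n-1, n-1) - C(d-e+n-1, n-1) for d >= e.
With n=5, e=3, d=4:
C(4+5-1, 5-1) = C(8, 4) = 70
C(4-3+5-1, 5-1) = C(5, 4) = 5
h(4) = 70 - 5 = 65

65


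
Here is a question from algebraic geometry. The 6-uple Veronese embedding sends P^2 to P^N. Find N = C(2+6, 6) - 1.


The Veronese embedding v_d: P^n -> P^N maps each point to all
degree-d monomials in n+1 homogeneous coordinates.
N = C(n+d, d) - 1
N = C(2+6, 6) - 1
N = C(8, 6) - 1
C(8, 6) = 28
N = 28 - 1 = 27

27


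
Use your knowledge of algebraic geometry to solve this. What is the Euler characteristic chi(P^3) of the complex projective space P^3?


The complex projective space P^3 has one cell in each even real dimension 0, 2, ..., 6.
The cohomology groups are H^{2k}(P^3) = Z for k = 0,...,3, and 0 otherwise.
Euler characteristic = sum of Betti numbers = 1 per even-dimensional cohomology group.
chi(P^3) = 3 + 1 = 4

4


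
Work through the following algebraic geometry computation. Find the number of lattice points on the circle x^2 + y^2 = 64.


Systematically check integer values of x where x^2 <= 64.
For each valid x, check if 64 - x^2 is a perfect square.
x=0: 64 - 0 = 64, sqrt = 8 (valid)
x=8: 64 - 64 = 0, sqrt = 0 (valid)
Total integer solutions found: 4

4


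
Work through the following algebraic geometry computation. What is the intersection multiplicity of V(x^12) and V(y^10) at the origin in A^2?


The intersection multiplicity of V(x^a) and V(y^b) at the origin is:
I(O; V(x^12), V(y^10)) = dim_k(k[x,y]/(x^12, y^10))
A basis for k[x,y]/(x^12, y^10) is the set of monomials x^i * y^j
where 0 <= i < 12 and 0 <= j < 10.
The number of such monomials is 12 * 10 = 120

120


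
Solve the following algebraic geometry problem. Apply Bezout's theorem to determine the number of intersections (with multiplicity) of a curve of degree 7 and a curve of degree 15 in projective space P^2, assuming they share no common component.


Bezout's theorem states the intersection count equals the product of degrees.
Intersection count = 7 * 15 = 105

105


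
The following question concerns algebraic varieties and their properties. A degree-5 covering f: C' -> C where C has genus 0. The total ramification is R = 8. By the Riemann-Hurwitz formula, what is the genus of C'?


Riemann-Hurwitz formula: 2g' - 2 = d(2g - 2) + R
Given: d = 5, g = 0, R = 8
2g' - 2 = 5*(2*0 - 2) + 8
2g' - 2 = 5*(-2) + 8
2g' - 2 = -10 + 8 = -2
2g' = 0
g' = 0

0


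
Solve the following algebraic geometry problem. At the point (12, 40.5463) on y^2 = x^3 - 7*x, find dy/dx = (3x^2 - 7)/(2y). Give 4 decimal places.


Using implicit differentiation of y^2 = x^3 - 7*x:
2y * dy/dx = 3x^2 - 7
dy/dx = (3x^2 - 7)/(2y)
Numerator: 3*12^2 - 7 = 425
Denominator: 2*40.5463 = 81.0926
dy/dx = 425/81.0926 = 5.2409

5.2409


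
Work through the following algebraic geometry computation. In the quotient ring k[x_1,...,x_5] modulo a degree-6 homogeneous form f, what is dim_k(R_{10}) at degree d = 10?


For R = k[x_1,...,x_n]/(f) with f homogeneous of degree e:
The Hilbert series is (1 - t^e)/(1 - t)^n.
So h(d) = C(d+n-1, n-1) - C(d-e+n-1, n-1) for d >= e.
With n=5, e=6, d=10:
C(10+5-1, 5-1) = C(14, 4) = 1001
C(10-6+5-1, 5-1) = C(8, 4) = 70
h(10) = 1001 - 70 = 931

931


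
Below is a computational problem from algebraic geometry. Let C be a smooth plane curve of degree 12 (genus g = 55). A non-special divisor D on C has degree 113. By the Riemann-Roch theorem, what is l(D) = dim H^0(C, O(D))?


First, compute the genus of a smooth plane curve of degree 12:
g = (d-1)(d-2)/2 = (12-1)(12-2)/2 = 55
For a non-special divisor D (i.e., h^1(D) = 0), Riemann-Roch gives:
l(D) = deg(D) - g + 1
Since deg(D) = 113 >= 2g - 1 = 109, D is non-special.
l(D) = 113 - 55 + 1 = 59

59


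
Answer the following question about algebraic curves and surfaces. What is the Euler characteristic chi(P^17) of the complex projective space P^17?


The complex projective space P^17 has one cell in each even real dimension 0, 2, ..., 34.
The cohomology groups are H^{2k}(P^17) = Z for k = 0,...,17, and 0 otherwise.
Euler characteristic = sum of Betti numbers = 1 per even-dimensional cohomology group.
chi(P^17) = 17 + 1 = 18

18


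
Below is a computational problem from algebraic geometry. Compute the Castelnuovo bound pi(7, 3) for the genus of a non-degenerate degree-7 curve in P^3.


Castelnuovo's bound: write d - 1 = m(r-1) + epsilon with 0 <= epsilon < r-1.
d - 1 = 7 - 1 = 6
r - 1 = 3 - 1 = 2
6 = 3*2 + 0, so m = 3, epsilon = 0
pi(d, r) = m(m-1)(r-1)/2 + m*epsilon
= 3*2*2/2 + 3*0
= 12/2 + 0
= 6 + 0 = 6

6


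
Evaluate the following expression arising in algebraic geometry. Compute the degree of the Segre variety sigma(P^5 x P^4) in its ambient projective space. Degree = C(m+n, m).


The degree of the Segre variety P^5 x P^4 is C(m+n, m).
= C(9, 5)
= 126

126


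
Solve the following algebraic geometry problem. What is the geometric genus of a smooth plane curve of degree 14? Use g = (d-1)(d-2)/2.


Using the genus formula for smooth plane curves:
g = (d-1)(d-2)/2
g = (14-1)(14-2)/2
g = 13*12/2
g = 156/2 = 78

78


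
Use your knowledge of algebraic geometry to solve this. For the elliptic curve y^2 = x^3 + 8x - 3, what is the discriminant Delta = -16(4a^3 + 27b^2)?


Compute each component:
4a^3 = 4*8^3 = 4*512 = 2048
27b^2 = 27*(-3)^2 = 27*9 = 243
4a^3 + 27b^2 = 2048 + 243 = 2291
Delta = -16*2291 = -36656

-36656


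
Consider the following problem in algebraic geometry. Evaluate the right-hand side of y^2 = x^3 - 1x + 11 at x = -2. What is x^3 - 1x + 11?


Compute x^3 - 1x + 11 at x = -2:
x^3 = (-2)^3 = -8
(-1)*x = (-1)*(-2) = 2
Sum: -8 + 2 + 11 = 5

5


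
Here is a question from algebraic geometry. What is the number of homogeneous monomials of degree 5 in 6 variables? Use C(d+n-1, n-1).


The number of degree-5 monomials in 6 variables is C(d+n-1, n-1).
= C(5+6-1, 6-1) = C(10, 5)
= 252

252


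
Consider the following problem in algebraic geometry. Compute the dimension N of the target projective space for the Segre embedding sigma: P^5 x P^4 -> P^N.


The Segre embedding maps P^m x P^n into P^N via
all products of coordinates from each factor.
N = (m+1)(n+1) - 1
N = (5+1)(4+1) - 1
N = 6*5 - 1
N = 30 - 1 = 29

29


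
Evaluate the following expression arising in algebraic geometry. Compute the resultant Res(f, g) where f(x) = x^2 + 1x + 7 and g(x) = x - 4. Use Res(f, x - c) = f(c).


For Res(f, x - c), we evaluate f at x = c.
f(4) = 4^2 + 1*4 + 7
= 16 + 4 + 7
= 20 + 7 = 27
Res(f, g) = 27

27


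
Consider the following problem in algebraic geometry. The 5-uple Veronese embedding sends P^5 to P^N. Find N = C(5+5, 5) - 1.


The Veronese embedding v_d: P^n -> P^N maps each point to all
degree-d monomials in n+1 homogeneous coordinates.
N = C(n+d, d) - 1
N = C(5+5, 5) - 1
N = C(10, 5) - 1
C(10, 5) = 252
N = 252 - 1 = 251

251


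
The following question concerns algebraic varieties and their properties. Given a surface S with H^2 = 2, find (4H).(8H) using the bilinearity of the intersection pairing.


Using bilinearity of the intersection pairing on a surface S:
(aH).(bH) = ab * (H.H)
We have H^2 = 2.
D.E = (4H).(8H) = 4*8*2
= 32*2
= 64

64


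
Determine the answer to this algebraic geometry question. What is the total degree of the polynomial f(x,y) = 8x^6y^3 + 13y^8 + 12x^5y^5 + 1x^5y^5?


Examine each term for its total degree (sum of exponents).
  Term '8x^6y^3' has total degree 6+3 = 9.
  Term '13y^8' has total degree 0+8 = 8.
  Term '12x^5y^5' has total degree 5+5 = 10.
  Term '1x^5y^5' has total degree 5+5 = 10.
The maximum total degree among all terms is 10.

10


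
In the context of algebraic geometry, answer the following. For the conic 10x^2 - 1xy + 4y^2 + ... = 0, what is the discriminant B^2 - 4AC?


The discriminant of a conic Ax^2 + Bxy + Cy^2 + ... = 0 is B^2 - 4AC.
B^2 = (-1)^2 = 1
4AC = 4*10*4 = 160
Discriminant = 1 - 160 = -159

-159


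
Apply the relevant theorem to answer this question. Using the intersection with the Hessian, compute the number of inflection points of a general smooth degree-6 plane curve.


For a general smooth plane curve C of degree d, the inflection points are
the intersection of C with its Hessian curve, which has degree 3(d-2).
By Bezout, the total intersection number is d * 3(d-2) = 6 * 12 = 72.
For a general curve every flex is ordinary, so each contributes
multiplicity 1 to C·Hess(C), and the number of distinct inflection
points is 3d(d-2).
Inflection points = 3*6*(6-2) = 3*6*4 = 72

72


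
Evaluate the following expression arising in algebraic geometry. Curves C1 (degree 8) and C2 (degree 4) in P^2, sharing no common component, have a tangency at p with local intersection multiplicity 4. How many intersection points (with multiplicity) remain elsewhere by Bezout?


By Bezout's theorem, the total intersection number is d1 * d2.
Total = 8 * 4 = 32
Intersection multiplicity at p = 4
Remaining intersections = 32 - 4 = 28

28


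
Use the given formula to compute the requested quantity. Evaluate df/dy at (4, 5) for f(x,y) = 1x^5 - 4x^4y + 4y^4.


df/dy = (-4)*x^4 + 4*4*y^3
At (4,5): (-4)*4^4 + 4*4*5^3
= -1024 + 2000
= 976

976


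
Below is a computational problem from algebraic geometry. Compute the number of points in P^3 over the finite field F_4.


P^3(F_4) has (q^(n+1) - 1)/(q - 1) points.
= 4^3 + 4^2 + 4^1 + 4^0
= 64 + 16 + 4 + 1
= 85

85


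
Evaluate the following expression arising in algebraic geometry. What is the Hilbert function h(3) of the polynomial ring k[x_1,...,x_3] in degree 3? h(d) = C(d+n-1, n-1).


The Hilbert function for the polynomial ring in 3 variables is:
h(d) = C(d+n-1, n-1)
h(3) = C(3+3-1, 3-1) = C(5, 2)
= 5! / (2! * 3!)
= 10

10


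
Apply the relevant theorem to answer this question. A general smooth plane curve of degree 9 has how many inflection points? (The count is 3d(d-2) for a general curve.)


For a general smooth plane curve C of degree d, the inflection points are
the intersection of C with its Hessian curve, which has degree 3(d-2).
By Bezout, the total intersection number is d * 3(d-2) = 9 * 21 = 189.
For a general curve every flex is ordinary, so each contributes
multiplicity 1 to C·Hess(C), and the number of distinct inflection
points is 3d(d-2).
Inflection points = 3*9*(9-2) = 3*9*7 = 189

189


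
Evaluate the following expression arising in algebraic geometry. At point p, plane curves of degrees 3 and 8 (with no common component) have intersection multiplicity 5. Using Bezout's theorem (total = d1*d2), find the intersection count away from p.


By Bezout's theorem, the total intersection number is d1 * d2.
Total = 3 * 8 = 24
Intersection multiplicity at p = 5
Remaining intersections = 24 - 5 = 19

19


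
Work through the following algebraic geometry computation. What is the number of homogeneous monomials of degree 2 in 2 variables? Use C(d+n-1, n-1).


The number of degree-2 monomials in 2 variables is C(d+n-1, n-1).
= C(2+2-1, 2-1) = C(3, 1)
= 3

3


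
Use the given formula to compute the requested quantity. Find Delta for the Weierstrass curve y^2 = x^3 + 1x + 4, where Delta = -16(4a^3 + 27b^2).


Compute each component:
4a^3 = 4*1^3 = 4*1 = 4
27b^2 = 27*4^2 = 27*16 = 432
4a^3 + 27b^2 = 4 + 432 = 436
Delta = -16*436 = -6976

-6976


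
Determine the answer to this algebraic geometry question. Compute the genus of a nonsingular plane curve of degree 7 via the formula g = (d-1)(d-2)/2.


Using the genus formula for smooth plane curves:
g = (d-1)(d-2)/2
g = (7-1)(7-2)/2
g = 6*5/2
g = 30/2 = 15

15


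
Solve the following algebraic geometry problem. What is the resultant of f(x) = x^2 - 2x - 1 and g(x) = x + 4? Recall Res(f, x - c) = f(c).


For Res(f, x - c), we evaluate f at x = c.
f(-4) = (-4)^2 - 2*(-4) - 1
= 16 + 8 - 1
= 24 - 1 = 23
Res(f, g) = 23

23


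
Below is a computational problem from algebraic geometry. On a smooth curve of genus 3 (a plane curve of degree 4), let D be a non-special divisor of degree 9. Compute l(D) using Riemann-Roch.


First, compute the genus of a smooth plane curve of degree 4:
g = (d-1)(d-2)/2 = (4-1)(4-2)/2 = 3
For a non-special divisor D (i.e., h^1(D) = 0), Riemann-Roch gives:
l(D) = deg(D) - g + 1
Since deg(D) = 9 >= 2g - 1 = 5, D is non-special.
l(D) = 9 - 3 + 1 = 7

7


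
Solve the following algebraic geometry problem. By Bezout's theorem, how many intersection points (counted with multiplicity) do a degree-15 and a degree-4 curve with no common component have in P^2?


Bezout's theorem states the intersection count equals the product of degrees.
Intersection count = 15 * 4 = 60

60


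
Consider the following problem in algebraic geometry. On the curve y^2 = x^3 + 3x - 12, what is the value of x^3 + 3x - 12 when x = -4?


Compute x^3 + 3x - 12 at x = -4:
x^3 = (-4)^3 = -64
3*x = 3*(-4) = -12
Sum: -64 - 12 - 12 = -88

-88


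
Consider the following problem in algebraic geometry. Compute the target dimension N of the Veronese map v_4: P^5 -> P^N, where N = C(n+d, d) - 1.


The Veronese embedding v_d: P^n -> P^N maps each point to all
degree-d monomials in n+1 homogeneous coordinates.
N = C(n+d, d) - 1
N = C(5+4, 4) - 1
N = C(9, 4) - 1
C(9, 4) = 126
N = 126 - 1 = 125

125


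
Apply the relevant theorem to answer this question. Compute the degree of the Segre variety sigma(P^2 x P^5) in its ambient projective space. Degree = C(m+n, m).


The degree of the Segre variety P^2 x P^5 is C(m+n, m).
= C(7, 2)
= 21

21


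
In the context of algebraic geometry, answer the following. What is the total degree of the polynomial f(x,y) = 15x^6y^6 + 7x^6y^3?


Examine each term for its total degree (sum of exponents).
  Term '15x^6y^6' has total degree 6+6 = 12.
  Term '7x^6y^3' has total degree 6+3 = 9.
The maximum total degree among all terms is 12.

12


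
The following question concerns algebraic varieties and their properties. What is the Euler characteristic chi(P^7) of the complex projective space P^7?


The complex projective space P^7 has one cell in each even real dimension 0, 2, ..., 14.
The cohomology groups are H^{2k}(P^7) = Z for k = 0,...,7, and 0 otherwise.
Euler characteristic = sum of Betti numbers = 1 per even-dimensional cohomology group.
chi(P^7) = 7 + 1 = 8

8


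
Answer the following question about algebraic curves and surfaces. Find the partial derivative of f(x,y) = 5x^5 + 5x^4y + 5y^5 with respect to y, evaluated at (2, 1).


df/dy = 5*x^4 + 5*5*y^4
At (2,1): 5*2^4 + 5*5*1^4
= 80 + 25
= 105

105


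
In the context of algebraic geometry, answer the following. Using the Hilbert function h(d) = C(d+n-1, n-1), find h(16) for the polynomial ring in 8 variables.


The Hilbert function for the polynomial ring in 8 variables is:
h(d) = C(d+n-1, n-1)
h(16) = C(16+8-1, 8-1) = C(23, 7)
= 23! / (7! * 16!)
= 245157

245157


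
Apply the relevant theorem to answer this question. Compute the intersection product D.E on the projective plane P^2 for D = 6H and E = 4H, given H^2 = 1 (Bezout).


Using bilinearity of the intersection pairing on the projective plane P^2:
(aH).(bH) = ab * (H.H)
We have H^2 = 1 (Bezout).
D.E = (6H).(4H) = 6*4*1
= 24*1
= 24

24


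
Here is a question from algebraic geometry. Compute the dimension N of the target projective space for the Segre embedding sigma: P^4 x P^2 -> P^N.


The Segre embedding maps P^m x P^n into P^N via
all products of coordinates from each factor.
N = (m+1)(n+1) - 1
N = (4+1)(2+1) - 1
N = 5*3 - 1
N = 15 - 1 = 14

14


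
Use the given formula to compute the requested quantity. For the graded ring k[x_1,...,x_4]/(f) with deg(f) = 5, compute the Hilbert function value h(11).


For R = k[x_1,...,x_n]/(f) with f homogeneous of degree e:
The Hilbert series is (1 - t^e)/(1 - t)^n.
So h(d) = C(d+n-1, n-1) - C(d-e+n-1, n-1) for d >= e.
With n=4, e=5, d=11:
C(11+4-1, 4-1) = C(14, 3) = 364
C(11-5+4-1, 4-1) = C(9, 3) = 84
h(11) = 364 - 84 = 280

280


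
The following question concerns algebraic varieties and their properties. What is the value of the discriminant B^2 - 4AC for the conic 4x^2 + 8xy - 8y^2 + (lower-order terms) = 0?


The discriminant of a conic Ax^2 + Bxy + Cy^2 + ... = 0 is B^2 - 4AC.
B^2 = 8^2 = 64
4AC = 4*4*(-8) = -128
Discriminant = 64 + 128 = 192

192


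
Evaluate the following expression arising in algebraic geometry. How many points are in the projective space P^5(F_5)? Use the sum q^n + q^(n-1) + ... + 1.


P^5(F_5) has (q^(n+1) - 1)/(q - 1) points.
= 5^5 + 5^4 + 5^3 + 5^2 + 5^1 + 5^0
= 3125 + 625 + 125 + 25 + 5 + 1
= 3906

3906


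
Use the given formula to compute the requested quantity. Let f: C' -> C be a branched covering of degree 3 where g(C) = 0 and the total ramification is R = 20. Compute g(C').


Riemann-Hurwitz formula: 2g' - 2 = d(2g - 2) + R
Given: d = 3, g = 0, R = 20
2g' - 2 = 3*(2*0 - 2) + 20
2g' - 2 = 3*(-2) + 20
2g' - 2 = -6 + 20 = 14
2g' = 16
g' = 8

8


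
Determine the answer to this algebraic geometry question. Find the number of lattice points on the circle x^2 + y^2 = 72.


Systematically check integer values of x where x^2 <= 72.
For each valid x, check if 72 - x^2 is a perfect square.
x=6: 72 - 36 = 36, sqrt = 6 (valid)
Total integer solutions found: 4

4


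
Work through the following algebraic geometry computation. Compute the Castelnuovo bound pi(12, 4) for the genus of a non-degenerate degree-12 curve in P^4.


Castelnuovo's bound: write d - 1 = m(r-1) + epsilon with 0 <= epsilon < r-1.
d - 1 = 12 - 1 = 11
r - 1 = 4 - 1 = 3
11 = 3*3 + 2, so m = 3, epsilon = 2
pi(d, r) = m(m-1)(r-1)/2 + m*epsilon
= 3*2*3/2 + 3*2
= 18/2 + 6
= 9 + 6 = 15

15


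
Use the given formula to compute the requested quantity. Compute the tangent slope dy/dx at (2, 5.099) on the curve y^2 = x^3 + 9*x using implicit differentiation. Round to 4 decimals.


Using implicit differentiation of y^2 = x^3 + 9*x:
2y * dy/dx = 3x^2 + 9
dy/dx = (3x^2 + 9)/(2y)
Numerator: 3*2^2 + 9 = 21
Denominator: 2*5.099 = 10.198
dy/dx = 21/10.198 = 2.0592

2.0592


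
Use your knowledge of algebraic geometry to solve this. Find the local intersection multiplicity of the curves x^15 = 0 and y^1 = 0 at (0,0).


The intersection multiplicity of V(x^a) and V(y^b) at the origin is:
I(O; V(x^15), V(y^1)) = dim_k(k[x,y]/(x^15, y^1))
A basis for k[x,y]/(x^15, y^1) is the set of monomials x^i * y^j
where 0 <= i < 15 and 0 <= j < 1.
The number of such monomials is 15 * 1 = 15

15


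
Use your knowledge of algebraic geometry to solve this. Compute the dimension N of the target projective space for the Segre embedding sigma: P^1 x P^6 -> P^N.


The Segre embedding maps P^m x P^n into P^N via
all products of coordinates from each factor.
N = (m+1)(n+1) - 1
N = (1+1)(6+1) - 1
N = 2*7 - 1
N = 14 - 1 = 13

13


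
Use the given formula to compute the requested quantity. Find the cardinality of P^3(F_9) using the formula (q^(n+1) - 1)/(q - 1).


P^3(F_9) has (q^(n+1) - 1)/(q - 1) points.
= 9^3 + 9^2 + 9^1 + 9^0
= 729 + 81 + 9 + 1
= 820

820


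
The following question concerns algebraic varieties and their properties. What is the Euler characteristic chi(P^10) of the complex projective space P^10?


The complex projective space P^10 has one cell in each even real dimension 0, 2, ..., 20.
The cohomology groups are H^{2k}(P^10) = Z for k = 0,...,10, and 0 otherwise.
Euler characteristic = sum of Betti numbers = 1 per even-dimensional cohomology group.
chi(P^10) = 10 + 1 = 11

11


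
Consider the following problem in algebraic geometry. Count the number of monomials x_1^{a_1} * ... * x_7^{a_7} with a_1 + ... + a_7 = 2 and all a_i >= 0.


The number of degree-2 monomials in 7 variables is C(d+n-1, n-1).
= C(2+7-1, 7-1) = C(8, 6)
= 28

28


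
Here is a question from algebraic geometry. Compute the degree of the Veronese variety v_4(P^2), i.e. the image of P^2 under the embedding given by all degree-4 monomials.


The Veronese variety v_4(P^2) has degree d^r.
d^r = 4^2 = 16

16


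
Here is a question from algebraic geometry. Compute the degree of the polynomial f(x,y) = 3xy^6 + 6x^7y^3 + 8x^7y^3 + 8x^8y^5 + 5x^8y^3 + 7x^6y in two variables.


Examine each term for its total degree (sum of exponents).
  Term '3xy^6' has total degree 1+6 = 7.
  Term '6x^7y^3' has total degree 7+3 = 10.
  Term '8x^7y^3' has total degree 7+3 = 10.
  Term '8x^8y^5' has total degree 8+5 = 13.
  Term '5x^8y^3' has total degree 8+3 = 11.
  Term '7x^6y' has total degree 6+1 = 7.
The maximum total degree among all terms is 13.

13


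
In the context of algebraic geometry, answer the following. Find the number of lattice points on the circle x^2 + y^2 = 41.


Systematically check integer values of x where x^2 <= 41.
For each valid x, check if 41 - x^2 is a perfect square.
x=4: 41 - 16 = 25, sqrt = 5 (valid)
x=5: 41 - 25 = 16, sqrt = 4 (valid)
Total integer solutions found: 8

8


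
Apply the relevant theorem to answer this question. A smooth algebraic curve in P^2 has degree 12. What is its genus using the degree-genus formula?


Using the genus formula for smooth plane curves:
g = (d-1)(d-2)/2
g = (12-1)(12-2)/2
g = 11*10/2
g = 110/2 = 55

55


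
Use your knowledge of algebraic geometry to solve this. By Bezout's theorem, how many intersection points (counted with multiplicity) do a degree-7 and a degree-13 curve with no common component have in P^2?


Bezout's theorem states the intersection count equals the product of degrees.
Intersection count = 7 * 13 = 91

91


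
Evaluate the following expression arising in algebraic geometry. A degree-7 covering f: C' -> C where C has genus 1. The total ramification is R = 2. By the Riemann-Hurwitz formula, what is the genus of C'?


Riemann-Hurwitz formula: 2g' - 2 = d(2g - 2) + R
Given: d = 7, g = 1, R = 2
2g' - 2 = 7*(2*1 - 2) + 2
2g' - 2 = 7*0 + 2
2g' - 2 = 0 + 2 = 2
2g' = 4
g' = 2

2


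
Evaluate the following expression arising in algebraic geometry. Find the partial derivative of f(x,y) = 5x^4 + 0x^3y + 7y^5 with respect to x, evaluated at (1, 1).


df/dx = 4*5*x^3 + 3*0*x^2*y
At (1,1): 4*5*1^3 + 3*0*1^2*1
= 20 + 0
= 20

20


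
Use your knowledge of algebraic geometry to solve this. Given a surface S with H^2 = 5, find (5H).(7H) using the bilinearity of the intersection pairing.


Using bilinearity of the intersection pairing on a surface S:
(aH).(bH) = ab * (H.H)
We have H^2 = 5.
D.E = (5H).(7H) = 5*7*5
= 35*5
= 175

175


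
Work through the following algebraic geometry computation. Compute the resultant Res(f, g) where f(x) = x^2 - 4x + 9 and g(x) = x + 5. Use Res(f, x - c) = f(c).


For Res(f, x - c), we evaluate f at x = c.
f(-5) = (-5)^2 - 4*(-5) + 9
= 25 + 20 + 9
= 45 + 9 = 54
Res(f, g) = 54

54


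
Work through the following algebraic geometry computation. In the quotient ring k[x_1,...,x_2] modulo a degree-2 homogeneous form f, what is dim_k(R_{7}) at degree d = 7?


For R = k[x_1,...,x_n]/(f) with f homogeneous of degree e:
The Hilbert series is (1 - t^e)/(1 - t)^n.
So h(d) = C(d+n-1, n-1) - C(d-e+n-1, n-1) for d >= e.
With n=2, e=2, d=7:
C(7+2-1, 2-1) = C(8, 1) = 8
C(7-2+2-1, 2-1) = C(6, 1) = 6
h(7) = 8 - 6 = 2

2


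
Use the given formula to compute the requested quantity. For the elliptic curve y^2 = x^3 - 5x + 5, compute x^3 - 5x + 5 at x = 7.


Compute x^3 - 5x + 5 at x = 7:
x^3 = 7^3 = 343
(-5)*x = (-5)*7 = -35
Sum: 343 - 35 + 5 = 313

313


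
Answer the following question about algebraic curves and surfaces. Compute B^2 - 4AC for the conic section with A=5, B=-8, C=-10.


The discriminant of a conic Ax^2 + Bxy + Cy^2 + ... = 0 is B^2 - 4AC.
B^2 = (-8)^2 = 64
4AC = 4*5*(-10) = -200
Discriminant = 64 + 200 = 264

264


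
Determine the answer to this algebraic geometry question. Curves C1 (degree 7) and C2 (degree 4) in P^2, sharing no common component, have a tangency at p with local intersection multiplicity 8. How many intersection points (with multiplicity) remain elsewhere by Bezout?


By Bezout's theorem, the total intersection number is d1 * d2.
Total = 7 * 4 = 28
Intersection multiplicity at p = 8
Remaining intersections = 28 - 8 = 20

20


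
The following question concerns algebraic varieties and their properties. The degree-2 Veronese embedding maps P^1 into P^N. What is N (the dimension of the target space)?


The Veronese embedding v_d: P^n -> P^N maps each point to all
degree-d monomials in n+1 homogeneous coordinates.
N = C(n+d, d) - 1
N = C(1+2, 2) - 1
N = C(3, 2) - 1
C(3, 2) = 3
N = 3 - 1 = 2

2


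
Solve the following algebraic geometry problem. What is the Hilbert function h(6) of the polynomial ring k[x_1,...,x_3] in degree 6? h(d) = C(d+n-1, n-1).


The Hilbert function for the polynomial ring in 3 variables is:
h(d) = C(d+n-1, n-1)
h(6) = C(6+3-1, 3-1) = C(8, 2)
= 8! / (2! * 6!)
= 28

28


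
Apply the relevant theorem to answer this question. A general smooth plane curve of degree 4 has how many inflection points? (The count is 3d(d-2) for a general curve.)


For a general smooth plane curve C of degree d, the inflection points are
the intersection of C with its Hessian curve, which has degree 3(d-2).
By Bezout, the total intersection number is d * 3(d-2) = 4 * 6 = 24.
For a general curve every flex is ordinary, so each contributes
multiplicity 1 to C·Hess(C), and the number of distinct inflection
points is 3d(d-2).
Inflection points = 3*4*(4-2) = 3*4*2 = 24

24


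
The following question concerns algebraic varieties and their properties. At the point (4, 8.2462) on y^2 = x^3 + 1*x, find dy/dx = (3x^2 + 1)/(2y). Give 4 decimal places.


Using implicit differentiation of y^2 = x^3 + 1*x:
2y * dy/dx = 3x^2 + 1
dy/dx = (3x^2 + 1)/(2y)
Numerator: 3*4^2 + 1 = 49
Denominator: 2*8.2462 = 16.4924
dy/dx = 49/16.4924 = 2.9711

2.9711


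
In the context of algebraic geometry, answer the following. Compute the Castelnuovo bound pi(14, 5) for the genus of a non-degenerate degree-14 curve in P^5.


Castelnuovo's bound: write d - 1 = m(r-1) + epsilon with 0 <= epsilon < r-1.
d - 1 = 14 - 1 = 13
r - 1 = 5 - 1 = 4
13 = 3*4 + 1, so m = 3, epsilon = 1
pi(d, r) = m(m-1)(r-1)/2 + m*epsilon
= 3*2*4/2 + 3*1
= 24/2 + 3
= 12 + 3 = 15

15


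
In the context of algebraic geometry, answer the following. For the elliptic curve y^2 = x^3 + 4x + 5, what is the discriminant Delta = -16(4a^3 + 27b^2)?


Compute each component:
4a^3 = 4*4^3 = 4*64 = 256
27b^2 = 27*5^2 = 27*25 = 675
4a^3 + 27b^2 = 256 + 675 = 931
Delta = -16*931 = -14896

-14896


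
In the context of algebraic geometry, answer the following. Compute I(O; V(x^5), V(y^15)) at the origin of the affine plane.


The intersection multiplicity of V(x^a) and V(y^b) at the origin is:
I(O; V(x^5), V(y^15)) = dim_k(k[x,y]/(x^5, y^15))
A basis for k[x,y]/(x^5, y^15) is the set of monomials x^i * y^j
where 0 <= i < 5 and 0 <= j < 15.
The number of such monomials is 5 * 15 = 75

75


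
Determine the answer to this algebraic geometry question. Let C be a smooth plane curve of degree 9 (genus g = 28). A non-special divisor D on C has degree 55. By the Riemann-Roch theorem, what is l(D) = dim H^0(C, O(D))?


First, compute the genus of a smooth plane curve of degree 9:
g = (d-1)(d-2)/2 = (9-1)(9-2)/2 = 28
For a non-special divisor D (i.e., h^1(D) = 0), Riemann-Roch gives:
l(D) = deg(D) - g + 1
Since deg(D) = 55 >= 2g - 1 = 55, D is non-special.
l(D) = 55 - 28 + 1 = 28

28


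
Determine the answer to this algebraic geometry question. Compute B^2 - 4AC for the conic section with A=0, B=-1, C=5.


The discriminant of a conic Ax^2 + Bxy + Cy^2 + ... = 0 is B^2 - 4AC.
B^2 = (-1)^2 = 1
4AC = 4*0*5 = 0
Discriminant = 1 + 0 = 1

1


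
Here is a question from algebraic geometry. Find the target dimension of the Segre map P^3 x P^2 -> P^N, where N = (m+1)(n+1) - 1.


The Segre embedding maps P^m x P^n into P^N via
all products of coordinates from each factor.
N = (m+1)(n+1) - 1
N = (3+1)(2+1) - 1
N = 4*3 - 1
N = 12 - 1 = 11

11


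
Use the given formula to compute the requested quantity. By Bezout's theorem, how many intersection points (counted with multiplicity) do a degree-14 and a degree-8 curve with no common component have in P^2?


Bezout's theorem states the intersection count equals the product of degrees.
Intersection count = 14 * 8 = 112

112


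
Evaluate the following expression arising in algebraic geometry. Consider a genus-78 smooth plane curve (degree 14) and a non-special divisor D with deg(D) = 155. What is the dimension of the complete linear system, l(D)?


First, compute the genus of a smooth plane curve of degree 14:
g = (d-1)(d-2)/2 = (14-1)(14-2)/2 = 78
For a non-special divisor D (i.e., h^1(D) = 0), Riemann-Roch gives:
l(D) = deg(D) - g + 1
Since deg(D) = 155 >= 2g - 1 = 155, D is non-special.
l(D) = 155 - 78 + 1 = 78

78


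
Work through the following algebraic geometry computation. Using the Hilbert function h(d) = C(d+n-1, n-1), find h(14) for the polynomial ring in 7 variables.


The Hilbert function for the polynomial ring in 7 variables is:
h(d) = C(d+n-1, n-1)
h(14) = C(14+7-1, 7-1) = C(20, 6)
= 20! / (6! * 14!)
= 38760

38760


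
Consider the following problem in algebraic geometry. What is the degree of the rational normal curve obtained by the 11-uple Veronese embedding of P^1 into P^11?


The rational normal curve in P^11 is the image of P^1 under the 11-uple Veronese.
A general hyperplane in P^11 pulls back to a degree-11 form on P^1, which has 11 zeros,
so the curve meets a general hyperplane in 11 points. Degree = 11.

11


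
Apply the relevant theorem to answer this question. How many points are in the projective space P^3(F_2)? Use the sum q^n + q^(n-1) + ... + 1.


P^3(F_2) has (q^(n+1) - 1)/(q - 1) points.
= 2^3 + 2^2 + 2^1 + 2^0
= 8 + 4 + 2 + 1
= 15

15


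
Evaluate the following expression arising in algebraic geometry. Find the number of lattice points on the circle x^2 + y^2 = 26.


Systematically check integer values of x where x^2 <= 26.
For each valid x, check if 26 - x^2 is a perfect square.
x=1: 26 - 1 = 25, sqrt = 5 (valid)
x=5: 26 - 25 = 1, sqrt = 1 (valid)
Total integer solutions found: 8

8


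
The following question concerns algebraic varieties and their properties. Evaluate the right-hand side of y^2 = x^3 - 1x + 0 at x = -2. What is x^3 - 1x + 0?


Compute x^3 - 1x + 0 at x = -2:
x^3 = (-2)^3 = -8
(-1)*x = (-1)*(-2) = 2
Sum: -8 + 2 + 0 = -6

-6


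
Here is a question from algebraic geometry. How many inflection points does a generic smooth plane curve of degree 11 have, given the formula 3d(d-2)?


For a general smooth plane curve C of degree d, the inflection points are
the intersection of C with its Hessian curve, which has degree 3(d-2).
By Bezout, the total intersection number is d * 3(d-2) = 11 * 27 = 297.
For a general curve every flex is ordinary, so each contributes
multiplicity 1 to C·Hess(C), and the number of distinct inflection
points is 3d(d-2).
Inflection points = 3*11*(11-2) = 3*11*9 = 297

297


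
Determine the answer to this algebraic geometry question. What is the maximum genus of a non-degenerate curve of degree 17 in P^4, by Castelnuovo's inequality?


Castelnuovo's bound: write d - 1 = m(r-1) + epsilon with 0 <= epsilon < r-1.
d - 1 = 17 - 1 = 16
r - 1 = 4 - 1 = 3
16 = 5*3 + 1, so m = 5, epsilon = 1
pi(d, r) = m(m-1)(r-1)/2 + m*epsilon
= 5*4*3/2 + 5*1
= 60/2 + 5
= 30 + 5 = 35

35


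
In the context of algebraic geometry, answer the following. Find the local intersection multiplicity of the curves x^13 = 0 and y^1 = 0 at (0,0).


The intersection multiplicity of V(x^a) and V(y^b) at the origin is:
I(O; V(x^13), V(y^1)) = dim_k(k[x,y]/(x^13, y^1))
A basis for k[x,y]/(x^13, y^1) is the set of monomials x^i * y^j
where 0 <= i < 13 and 0 <= j < 1.
The number of such monomials is 13 * 1 = 13

13


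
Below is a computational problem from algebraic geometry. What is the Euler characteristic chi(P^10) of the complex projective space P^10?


The complex projective space P^10 has one cell in each even real dimension 0, 2, ..., 20.
The cohomology groups are H^{2k}(P^10) = Z for k = 0,...,10, and 0 otherwise.
Euler characteristic = sum of Betti numbers = 1 per even-dimensional cohomology group.
chi(P^10) = 10 + 1 = 11

11


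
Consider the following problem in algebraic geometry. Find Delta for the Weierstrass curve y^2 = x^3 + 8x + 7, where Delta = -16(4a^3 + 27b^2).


Compute each component:
4a^3 = 4*8^3 = 4*512 = 2048
27b^2 = 27*7^2 = 27*49 = 1323
4a^3 + 27b^2 = 2048 + 1323 = 3371
Delta = -16*3371 = -53936

-53936


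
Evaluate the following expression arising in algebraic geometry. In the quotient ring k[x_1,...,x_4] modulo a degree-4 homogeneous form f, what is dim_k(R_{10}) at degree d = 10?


For R = k[x_1,...,x_n]/(f) with f homogeneous of degree e:
The Hilbert series is (1 - t^e)/(1 - t)^n.
So h(d) = C(d+n-1, n-1) - C(d-e+n-1, n-1) for d >= e.
With n=4, e=4, d=10:
C(10+4-1, 4-1) = C(13, 3) = 286
C(10-4+4-1, 4-1) = C(9, 3) = 84
h(10) = 286 - 84 = 202

202


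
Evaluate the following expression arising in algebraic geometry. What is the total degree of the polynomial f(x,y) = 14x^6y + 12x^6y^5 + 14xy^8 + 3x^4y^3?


Examine each term for its total degree (sum of exponents).
  Term '14x^6y' has total degree 6+1 = 7.
  Term '12x^6y^5' has total degree 6+5 = 11.
  Term '14xy^8' has total degree 1+8 = 9.
  Term '3x^4y^3' has total degree 4+3 = 7.
The maximum total degree among all terms is 11.

11


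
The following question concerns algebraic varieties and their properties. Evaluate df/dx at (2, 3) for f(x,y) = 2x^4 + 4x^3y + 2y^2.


df/dx = 4*2*x^3 + 3*4*x^2*y
At (2,3): 4*2*2^3 + 3*4*2^2*3
= 64 + 144
= 208

208


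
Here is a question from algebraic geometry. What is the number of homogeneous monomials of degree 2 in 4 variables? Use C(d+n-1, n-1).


The number of degree-2 monomials in 4 variables is C(d+n-1, n-1).
= C(2+4-1, 4-1) = C(5, 3)
= 10

10
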